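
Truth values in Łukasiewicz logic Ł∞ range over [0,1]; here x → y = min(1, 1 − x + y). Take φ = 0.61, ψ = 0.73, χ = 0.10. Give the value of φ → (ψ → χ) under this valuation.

ψ → χ = min(1, 1 − 0.73 + 0.10) = min(1, 0.37) = 0.37
φ → (ψ → χ) = min(1, 1 − 0.61 + 0.37) = min(1, 0.76) = 0.76

0.76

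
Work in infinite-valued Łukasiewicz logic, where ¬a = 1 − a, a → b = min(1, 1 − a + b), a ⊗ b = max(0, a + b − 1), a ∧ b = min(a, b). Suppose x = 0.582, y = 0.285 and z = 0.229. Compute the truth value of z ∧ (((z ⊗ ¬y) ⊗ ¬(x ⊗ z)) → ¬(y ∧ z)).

¬y = 1 − 0.285 = 0.715
z ⊗ ¬y = max(0, 0.229 + 0.715 − 1) = max(0, -0.056) = 0.000
x ⊗ z = max(0, 0.582 + 0.229 − 1) = max(0, -0.189) = 0.000
¬(x ⊗ z) = 1 − 0.000 = 1.000
(z ⊗ ¬y) ⊗ ¬(x ⊗ z) = max(0, 0.000 + 1.000 − 1) = max(0, 0.000) = 0.000
y ∧ z = min(0.285, 0.229) = 0.229
¬(y ∧ z) = 1 − 0.229 = 0.771
((z ⊗ ¬y) ⊗ ¬(x ⊗ z)) → ¬(y ∧ z) = min(1, 1 − 0.000 + 0.771) = min(1, 1.771) = 1.000
z ∧ (((z ⊗ ¬y) ⊗ ¬(x ⊗ z)) → ¬(y ∧ z)) = min(0.229, 1.000) = 0.229

0.229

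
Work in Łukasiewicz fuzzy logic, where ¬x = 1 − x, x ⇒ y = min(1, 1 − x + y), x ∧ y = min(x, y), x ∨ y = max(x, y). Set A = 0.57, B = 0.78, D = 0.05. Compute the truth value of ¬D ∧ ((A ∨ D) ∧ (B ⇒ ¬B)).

¬D = 1 − 0.05 = 0.95
A ∨ D = max(0.57, 0.05) = 0.57
¬B = 1 − 0.78 = 0.22
B ⇒ ¬B = min(1, 1 − 0.78 + 0.22) = min(1, 0.44) = 0.44
(A ∨ D) ∧ (B ⇒ ¬B) = min(0.57, 0.44) = 0.44
¬D ∧ ((A ∨ D) ∧ (B ⇒ ¬B)) = min(0.95, 0.44) = 0.44

0.44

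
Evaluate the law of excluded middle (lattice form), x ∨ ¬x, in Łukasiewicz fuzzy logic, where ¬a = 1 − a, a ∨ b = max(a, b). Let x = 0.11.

0.89

¬x = 1 − 0.11 = 0.89
x ∨ ¬x = max(0.11, 0.89) = 0.89
(The value 0.89 < 1 shows this instance is not satisfied; not a Ł∞-tautology — its value is max(a, 1−a).)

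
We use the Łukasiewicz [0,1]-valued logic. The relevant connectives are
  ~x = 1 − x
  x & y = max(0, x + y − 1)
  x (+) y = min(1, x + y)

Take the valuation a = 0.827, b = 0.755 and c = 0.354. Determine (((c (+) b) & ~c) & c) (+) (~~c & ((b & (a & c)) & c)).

c (+) b = min(1, 0.354 + 0.755) = min(1, 1.109) = 1.000
~c = 1 − 0.354 = 0.646
(c (+) b) & ~c = max(0, 1.000 + 0.646 − 1) = max(0, 0.646) = 0.646
((c (+) b) & ~c) & c = max(0, 0.646 + 0.354 − 1) = max(0, 0.000) = 0.000
~~c = 1 − 0.646 = 0.354
a & c = max(0, 0.827 + 0.354 − 1) = max(0, 0.181) = 0.181
b & (a & c) = max(0, 0.755 + 0.181 − 1) = max(0, -0.064) = 0.000
(b & (a & c)) & c = max(0, 0.000 + 0.354 − 1) = max(0, -0.646) = 0.000
~~c & ((b & (a & c)) & c) = max(0, 0.354 + 0.000 − 1) = max(0, -0.646) = 0.000
(((c (+) b) & ~c) & c) (+) (~~c & ((b & (a & c)) & c)) = min(1, 0.000 + 0.000) = min(1, 0.000) = 0.000

0.000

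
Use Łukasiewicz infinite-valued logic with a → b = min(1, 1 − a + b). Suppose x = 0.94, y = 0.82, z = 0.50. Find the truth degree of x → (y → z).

0.74

y → z = min(1, 1 − 0.82 + 0.50) = min(1, 0.68) = 0.68
x → (y → z) = min(1, 1 − 0.94 + 0.68) = min(1, 0.74) = 0.74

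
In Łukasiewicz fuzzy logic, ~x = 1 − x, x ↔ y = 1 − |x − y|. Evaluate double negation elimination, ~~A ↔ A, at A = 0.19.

1.00

~A = 1 − 0.19 = 0.81
~~A = 1 − 0.81 = 0.19
~~A ↔ A = 1 − |0.19 − 0.19| = 1 − 0.00 = 1.00
(As expected: always 1 in Ł∞ since negation is involutive.)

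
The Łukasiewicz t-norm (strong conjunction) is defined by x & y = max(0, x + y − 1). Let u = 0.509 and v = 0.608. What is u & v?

0.117

u & v = max(0, 0.509 + 0.608 − 1) = max(0, 0.117) = 0.117
For comparison, the Gödel (minimum) t-norm min(x, y) would give 0.509.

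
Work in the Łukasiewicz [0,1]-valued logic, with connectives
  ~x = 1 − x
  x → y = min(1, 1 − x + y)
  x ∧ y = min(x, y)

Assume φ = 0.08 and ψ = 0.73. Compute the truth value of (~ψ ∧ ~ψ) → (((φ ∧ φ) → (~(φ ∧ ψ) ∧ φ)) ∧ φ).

0.81

~ψ = 1 − 0.73 = 0.27
~ψ ∧ ~ψ = min(0.27, 0.27) = 0.27
φ ∧ φ = min(0.08, 0.08) = 0.08
φ ∧ ψ = min(0.08, 0.73) = 0.08
~(φ ∧ ψ) = 1 − 0.08 = 0.92
~(φ ∧ ψ) ∧ φ = min(0.92, 0.08) = 0.08
(φ ∧ φ) → (~(φ ∧ ψ) ∧ φ) = min(1, 1 − 0.08 + 0.08) = min(1, 1.00) = 1.00
((φ ∧ φ) → (~(φ ∧ ψ) ∧ φ)) ∧ φ = min(1.00, 0.08) = 0.08
(~ψ ∧ ~ψ) → (((φ ∧ φ) → (~(φ ∧ ψ) ∧ φ)) ∧ φ) = min(1, 1 − 0.27 + 0.08) = min(1, 0.81) = 0.81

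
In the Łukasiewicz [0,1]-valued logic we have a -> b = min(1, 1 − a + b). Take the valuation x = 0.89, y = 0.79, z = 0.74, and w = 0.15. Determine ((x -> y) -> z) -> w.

x -> y = min(1, 1 − 0.89 + 0.79) = min(1, 0.90) = 0.90
(x -> y) -> z = min(1, 1 − 0.90 + 0.74) = min(1, 0.84) = 0.84
((x -> y) -> z) -> w = min(1, 1 − 0.84 + 0.15) = min(1, 0.31) = 0.31

0.31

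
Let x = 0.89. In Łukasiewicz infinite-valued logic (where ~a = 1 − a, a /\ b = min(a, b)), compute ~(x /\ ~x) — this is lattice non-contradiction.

~x = 1 − 0.89 = 0.11
x /\ ~x = min(0.89, 0.11) = 0.11
~(x /\ ~x) = 1 − 0.11 = 0.89
(The value 0.89 < 1 shows this instance is not satisfied; not a Ł∞-tautology — its value is 1 − min(a, 1−a).)

0.89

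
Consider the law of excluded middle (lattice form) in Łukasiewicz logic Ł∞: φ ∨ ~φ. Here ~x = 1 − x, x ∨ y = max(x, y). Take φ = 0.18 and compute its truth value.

~φ = 1 − 0.18 = 0.82
φ ∨ ~φ = max(0.18, 0.82) = 0.82
(The value 0.82 < 1 shows this instance is not satisfied; not a Ł∞-tautology — its value is max(a, 1−a).)

0.82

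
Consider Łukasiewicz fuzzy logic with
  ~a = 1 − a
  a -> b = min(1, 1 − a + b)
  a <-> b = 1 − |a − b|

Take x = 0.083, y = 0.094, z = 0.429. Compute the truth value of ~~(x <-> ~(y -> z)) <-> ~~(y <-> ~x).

y -> z = min(1, 1 − 0.094 + 0.429) = min(1, 1.335) = 1.000
~(y -> z) = 1 − 1.000 = 0.000
x <-> ~(y -> z) = 1 − |0.083 − 0.000| = 1 − 0.083 = 0.917
~(x <-> ~(y -> z)) = 1 − 0.917 = 0.083
~~(x <-> ~(y -> z)) = 1 − 0.083 = 0.917
~x = 1 − 0.083 = 0.917
y <-> ~x = 1 − |0.094 − 0.917| = 1 − 0.823 = 0.177
~(y <-> ~x) = 1 − 0.177 = 0.823
~~(y <-> ~x) = 1 − 0.823 = 0.177
~~(x <-> ~(y -> z)) <-> ~~(y <-> ~x) = 1 − |0.917 − 0.177| = 1 − 0.740 = 0.260

0.260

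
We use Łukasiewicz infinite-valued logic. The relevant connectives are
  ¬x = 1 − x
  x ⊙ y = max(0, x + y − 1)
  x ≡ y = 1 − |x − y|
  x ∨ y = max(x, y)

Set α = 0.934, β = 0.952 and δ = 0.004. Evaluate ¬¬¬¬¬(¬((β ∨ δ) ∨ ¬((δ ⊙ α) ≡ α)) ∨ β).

0.048

β ∨ δ = max(0.952, 0.004) = 0.952
δ ⊙ α = max(0, 0.004 + 0.934 − 1) = max(0, -0.062) = 0.000
(δ ⊙ α) ≡ α = 1 − |0.000 − 0.934| = 1 − 0.934 = 0.066
¬((δ ⊙ α) ≡ α) = 1 − 0.066 = 0.934
(β ∨ δ) ∨ ¬((δ ⊙ α) ≡ α) = max(0.952, 0.934) = 0.952
¬((β ∨ δ) ∨ ¬((δ ⊙ α) ≡ α)) = 1 − 0.952 = 0.048
¬((β ∨ δ) ∨ ¬((δ ⊙ α) ≡ α)) ∨ β = max(0.048, 0.952) = 0.952
¬(¬((β ∨ δ) ∨ ¬((δ ⊙ α) ≡ α)) ∨ β) = 1 − 0.952 = 0.048
¬¬(¬((β ∨ δ) ∨ ¬((δ ⊙ α) ≡ α)) ∨ β) = 1 − 0.048 = 0.952
¬¬¬(¬((β ∨ δ) ∨ ¬((δ ⊙ α) ≡ α)) ∨ β) = 1 − 0.952 = 0.048
¬¬¬¬(¬((β ∨ δ) ∨ ¬((δ ⊙ α) ≡ α)) ∨ β) = 1 − 0.048 = 0.952
¬¬¬¬¬(¬((β ∨ δ) ∨ ¬((δ ⊙ α) ≡ α)) ∨ β) = 1 − 0.952 = 0.048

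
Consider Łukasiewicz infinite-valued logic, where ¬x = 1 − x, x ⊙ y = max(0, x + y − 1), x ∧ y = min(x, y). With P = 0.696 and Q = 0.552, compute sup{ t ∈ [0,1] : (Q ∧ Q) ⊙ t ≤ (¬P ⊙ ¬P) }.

0.448

Q ∧ Q = min(0.552, 0.552) = 0.552
So the left factor is Q ∧ Q = 0.552.
¬P = 1 − 0.696 = 0.304
¬P ⊙ ¬P = max(0, 0.304 + 0.304 − 1) = max(0, -0.392) = 0.000
So the right-hand bound is ¬P ⊙ ¬P = 0.000.
The residuum of the Łukasiewicz t-norm gives the supremum: min(1, 1 − 0.552 + 0.000).
1 − 0.552 + 0.000 = 0.448, so t = min(1, 0.448) = 0.448.
Check: 0.552 ⊙ 0.448 = max(0, 0.000) = 0.000 ≤ 0.000.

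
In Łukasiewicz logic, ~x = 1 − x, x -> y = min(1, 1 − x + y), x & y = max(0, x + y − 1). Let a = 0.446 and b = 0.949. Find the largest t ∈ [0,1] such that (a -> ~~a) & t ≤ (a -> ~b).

0.605

~a = 1 − 0.446 = 0.554
~~a = 1 − 0.554 = 0.446
a -> ~~a = min(1, 1 − 0.446 + 0.446) = min(1, 1.000) = 1.000
So the left factor is a -> ~~a = 1.000.
~b = 1 − 0.949 = 0.051
a -> ~b = min(1, 1 − 0.446 + 0.051) = min(1, 0.605) = 0.605
So the right-hand bound is a -> ~b = 0.605.
The residuum of the Łukasiewicz t-norm gives the supremum: min(1, 1 − 1.000 + 0.605).
1 − 1.000 + 0.605 = 0.605, so t = min(1, 0.605) = 0.605.
Check: 1.000 & 0.605 = max(0, 0.605) = 0.605 ≤ 0.605.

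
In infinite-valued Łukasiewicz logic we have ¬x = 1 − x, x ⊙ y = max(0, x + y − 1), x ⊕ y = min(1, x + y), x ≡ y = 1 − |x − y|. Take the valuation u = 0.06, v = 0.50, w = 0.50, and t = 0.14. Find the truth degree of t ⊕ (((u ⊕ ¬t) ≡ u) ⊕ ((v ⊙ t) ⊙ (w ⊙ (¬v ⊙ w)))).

0.28

¬t = 1 − 0.14 = 0.86
u ⊕ ¬t = min(1, 0.06 + 0.86) = min(1, 0.92) = 0.92
(u ⊕ ¬t) ≡ u = 1 − |0.92 − 0.06| = 1 − 0.86 = 0.14
v ⊙ t = max(0, 0.50 + 0.14 − 1) = max(0, -0.36) = 0.00
¬v = 1 − 0.50 = 0.50
¬v ⊙ w = max(0, 0.50 + 0.50 − 1) = max(0, 0.00) = 0.00
w ⊙ (¬v ⊙ w) = max(0, 0.50 + 0.00 − 1) = max(0, -0.50) = 0.00
(v ⊙ t) ⊙ (w ⊙ (¬v ⊙ w)) = max(0, 0.00 + 0.00 − 1) = max(0, -1.00) = 0.00
((u ⊕ ¬t) ≡ u) ⊕ ((v ⊙ t) ⊙ (w ⊙ (¬v ⊙ w))) = min(1, 0.14 + 0.00) = min(1, 0.14) = 0.14
t ⊕ (((u ⊕ ¬t) ≡ u) ⊕ ((v ⊙ t) ⊙ (w ⊙ (¬v ⊙ w)))) = min(1, 0.14 + 0.14) = min(1, 0.28) = 0.28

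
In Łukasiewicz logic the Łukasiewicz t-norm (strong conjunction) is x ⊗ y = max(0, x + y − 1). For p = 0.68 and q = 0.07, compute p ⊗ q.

0.00

p ⊗ q = max(0, 0.68 + 0.07 − 1) = max(0, -0.25) = 0.00
For comparison, the Gödel (minimum) t-norm min(x, y) would give 0.07.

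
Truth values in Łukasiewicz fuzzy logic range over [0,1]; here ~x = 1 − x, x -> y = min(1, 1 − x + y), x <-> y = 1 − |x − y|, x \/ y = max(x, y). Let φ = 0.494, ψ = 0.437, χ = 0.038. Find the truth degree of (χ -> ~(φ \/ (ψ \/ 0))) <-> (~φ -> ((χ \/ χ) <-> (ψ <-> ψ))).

0.532

ψ \/ 0 = max(0.437, 0.000) = 0.437
φ \/ (ψ \/ 0) = max(0.494, 0.437) = 0.494
~(φ \/ (ψ \/ 0)) = 1 − 0.494 = 0.506
χ -> ~(φ \/ (ψ \/ 0)) = min(1, 1 − 0.038 + 0.506) = min(1, 1.468) = 1.000
~φ = 1 − 0.494 = 0.506
χ \/ χ = max(0.038, 0.038) = 0.038
ψ <-> ψ = 1 − |0.437 − 0.437| = 1 − 0.000 = 1.000
(χ \/ χ) <-> (ψ <-> ψ) = 1 − |0.038 − 1.000| = 1 − 0.962 = 0.038
~φ -> ((χ \/ χ) <-> (ψ <-> ψ)) = min(1, 1 − 0.506 + 0.038) = min(1, 0.532) = 0.532
(χ -> ~(φ \/ (ψ \/ 0))) <-> (~φ -> ((χ \/ χ) <-> (ψ <-> ψ))) = 1 − |1.000 − 0.532| = 1 − 0.468 = 0.532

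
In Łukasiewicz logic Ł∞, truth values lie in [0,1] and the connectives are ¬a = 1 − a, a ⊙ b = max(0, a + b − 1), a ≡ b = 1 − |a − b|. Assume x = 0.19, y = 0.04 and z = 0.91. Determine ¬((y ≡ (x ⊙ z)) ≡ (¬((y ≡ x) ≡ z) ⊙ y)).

0.94

x ⊙ z = max(0, 0.19 + 0.91 − 1) = max(0, 0.10) = 0.10
y ≡ (x ⊙ z) = 1 − |0.04 − 0.10| = 1 − 0.06 = 0.94
y ≡ x = 1 − |0.04 − 0.19| = 1 − 0.15 = 0.85
(y ≡ x) ≡ z = 1 − |0.85 − 0.91| = 1 − 0.06 = 0.94
¬((y ≡ x) ≡ z) = 1 − 0.94 = 0.06
¬((y ≡ x) ≡ z) ⊙ y = max(0, 0.06 + 0.04 − 1) = max(0, -0.90) = 0.00
(y ≡ (x ⊙ z)) ≡ (¬((y ≡ x) ≡ z) ⊙ y) = 1 − |0.94 − 0.00| = 1 − 0.94 = 0.06
¬((y ≡ (x ⊙ z)) ≡ (¬((y ≡ x) ≡ z) ⊙ y)) = 1 − 0.06 = 0.94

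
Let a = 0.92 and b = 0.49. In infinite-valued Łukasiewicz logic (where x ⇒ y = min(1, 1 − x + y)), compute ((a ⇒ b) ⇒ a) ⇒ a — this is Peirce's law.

a ⇒ b = min(1, 1 − 0.92 + 0.49) = min(1, 0.57) = 0.57
(a ⇒ b) ⇒ a = min(1, 1 − 0.57 + 0.92) = min(1, 1.35) = 1.00
((a ⇒ b) ⇒ a) ⇒ a = min(1, 1 − 1.00 + 0.92) = min(1, 0.92) = 0.92
(The value 0.92 < 1 shows this instance is not satisfied; not a Ł∞-tautology in general.)

0.92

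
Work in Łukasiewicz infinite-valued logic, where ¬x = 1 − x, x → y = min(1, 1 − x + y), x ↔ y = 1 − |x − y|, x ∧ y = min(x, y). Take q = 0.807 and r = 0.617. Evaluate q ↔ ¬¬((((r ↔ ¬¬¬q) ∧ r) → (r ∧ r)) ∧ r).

¬q = 1 − 0.807 = 0.193
¬¬q = 1 − 0.193 = 0.807
¬¬¬q = 1 − 0.807 = 0.193
r ↔ ¬¬¬q = 1 − |0.617 − 0.193| = 1 − 0.424 = 0.576
(r ↔ ¬¬¬q) ∧ r = min(0.576, 0.617) = 0.576
r ∧ r = min(0.617, 0.617) = 0.617
((r ↔ ¬¬¬q) ∧ r) → (r ∧ r) = min(1, 1 − 0.576 + 0.617) = min(1, 1.041) = 1.000
(((r ↔ ¬¬¬q) ∧ r) → (r ∧ r)) ∧ r = min(1.000, 0.617) = 0.617
¬((((r ↔ ¬¬¬q) ∧ r) → (r ∧ r)) ∧ r) = 1 − 0.617 = 0.383
¬¬((((r ↔ ¬¬¬q) ∧ r) → (r ∧ r)) ∧ r) = 1 − 0.383 = 0.617
q ↔ ¬¬((((r ↔ ¬¬¬q) ∧ r) → (r ∧ r)) ∧ r) = 1 − |0.807 − 0.617| = 1 − 0.190 = 0.810

0.810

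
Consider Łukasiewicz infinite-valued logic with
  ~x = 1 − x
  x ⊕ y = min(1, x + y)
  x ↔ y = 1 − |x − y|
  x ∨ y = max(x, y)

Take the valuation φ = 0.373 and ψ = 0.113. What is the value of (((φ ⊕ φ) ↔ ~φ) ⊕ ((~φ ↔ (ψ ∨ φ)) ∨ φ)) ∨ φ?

1.000

φ ⊕ φ = min(1, 0.373 + 0.373) = min(1, 0.746) = 0.746
~φ = 1 − 0.373 = 0.627
(φ ⊕ φ) ↔ ~φ = 1 − |0.746 − 0.627| = 1 − 0.119 = 0.881
ψ ∨ φ = max(0.113, 0.373) = 0.373
~φ ↔ (ψ ∨ φ) = 1 − |0.627 − 0.373| = 1 − 0.254 = 0.746
(~φ ↔ (ψ ∨ φ)) ∨ φ = max(0.746, 0.373) = 0.746
((φ ⊕ φ) ↔ ~φ) ⊕ ((~φ ↔ (ψ ∨ φ)) ∨ φ) = min(1, 0.881 + 0.746) = min(1, 1.627) = 1.000
(((φ ⊕ φ) ↔ ~φ) ⊕ ((~φ ↔ (ψ ∨ φ)) ∨ φ)) ∨ φ = max(1.000, 0.373) = 1.000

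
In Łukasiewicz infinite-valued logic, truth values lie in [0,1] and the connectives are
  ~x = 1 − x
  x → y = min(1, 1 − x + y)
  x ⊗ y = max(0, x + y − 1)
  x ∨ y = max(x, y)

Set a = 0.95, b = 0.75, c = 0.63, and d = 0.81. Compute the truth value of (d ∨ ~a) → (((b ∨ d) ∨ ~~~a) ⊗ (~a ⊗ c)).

0.19

~a = 1 − 0.95 = 0.05
d ∨ ~a = max(0.81, 0.05) = 0.81
b ∨ d = max(0.75, 0.81) = 0.81
~~a = 1 − 0.05 = 0.95
~~~a = 1 − 0.95 = 0.05
(b ∨ d) ∨ ~~~a = max(0.81, 0.05) = 0.81
~a ⊗ c = max(0, 0.05 + 0.63 − 1) = max(0, -0.32) = 0.00
((b ∨ d) ∨ ~~~a) ⊗ (~a ⊗ c) = max(0, 0.81 + 0.00 − 1) = max(0, -0.19) = 0.00
(d ∨ ~a) → (((b ∨ d) ∨ ~~~a) ⊗ (~a ⊗ c)) = min(1, 1 − 0.81 + 0.00) = min(1, 0.19) = 0.19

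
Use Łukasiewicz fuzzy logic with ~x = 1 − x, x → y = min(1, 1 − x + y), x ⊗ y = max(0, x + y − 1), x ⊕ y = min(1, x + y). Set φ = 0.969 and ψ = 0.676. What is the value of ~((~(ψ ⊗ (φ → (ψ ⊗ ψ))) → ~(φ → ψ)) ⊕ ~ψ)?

0.324

ψ ⊗ ψ = max(0, 0.676 + 0.676 − 1) = max(0, 0.352) = 0.352
φ → (ψ ⊗ ψ) = min(1, 1 − 0.969 + 0.352) = min(1, 0.383) = 0.383
ψ ⊗ (φ → (ψ ⊗ ψ)) = max(0, 0.676 + 0.383 − 1) = max(0, 0.059) = 0.059
~(ψ ⊗ (φ → (ψ ⊗ ψ))) = 1 − 0.059 = 0.941
φ → ψ = min(1, 1 − 0.969 + 0.676) = min(1, 0.707) = 0.707
~(φ → ψ) = 1 − 0.707 = 0.293
~(ψ ⊗ (φ → (ψ ⊗ ψ))) → ~(φ → ψ) = min(1, 1 − 0.941 + 0.293) = min(1, 0.352) = 0.352
~ψ = 1 − 0.676 = 0.324
(~(ψ ⊗ (φ → (ψ ⊗ ψ))) → ~(φ → ψ)) ⊕ ~ψ = min(1, 0.352 + 0.324) = min(1, 0.676) = 0.676
~((~(ψ ⊗ (φ → (ψ ⊗ ψ))) → ~(φ → ψ)) ⊕ ~ψ) = 1 − 0.676 = 0.324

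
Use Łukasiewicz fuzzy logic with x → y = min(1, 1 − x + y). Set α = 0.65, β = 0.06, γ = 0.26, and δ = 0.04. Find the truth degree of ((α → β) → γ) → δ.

α → β = min(1, 1 − 0.65 + 0.06) = min(1, 0.41) = 0.41
(α → β) → γ = min(1, 1 − 0.41 + 0.26) = min(1, 0.85) = 0.85
((α → β) → γ) → δ = min(1, 1 − 0.85 + 0.04) = min(1, 0.19) = 0.19

0.19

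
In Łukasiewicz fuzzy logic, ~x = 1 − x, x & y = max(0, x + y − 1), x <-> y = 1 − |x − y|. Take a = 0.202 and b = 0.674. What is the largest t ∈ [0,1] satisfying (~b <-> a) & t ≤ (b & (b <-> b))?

~b = 1 − 0.674 = 0.326
~b <-> a = 1 − |0.326 − 0.202| = 1 − 0.124 = 0.876
So the left factor is ~b <-> a = 0.876.
b <-> b = 1 − |0.674 − 0.674| = 1 − 0.000 = 1.000
b & (b <-> b) = max(0, 0.674 + 1.000 − 1) = max(0, 0.674) = 0.674
So the right-hand bound is b & (b <-> b) = 0.674.
The residuum of the Łukasiewicz t-norm gives the supremum: min(1, 1 − 0.876 + 0.674).
1 − 0.876 + 0.674 = 0.798, so t = min(1, 0.798) = 0.798.
Check: 0.876 & 0.798 = max(0, 0.674) = 0.674 ≤ 0.674.

0.798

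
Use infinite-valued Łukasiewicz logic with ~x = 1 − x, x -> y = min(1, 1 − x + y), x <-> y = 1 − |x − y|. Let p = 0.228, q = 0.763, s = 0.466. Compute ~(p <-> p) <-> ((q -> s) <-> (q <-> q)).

0.297

p <-> p = 1 − |0.228 − 0.228| = 1 − 0.000 = 1.000
~(p <-> p) = 1 − 1.000 = 0.000
q -> s = min(1, 1 − 0.763 + 0.466) = min(1, 0.703) = 0.703
q <-> q = 1 − |0.763 − 0.763| = 1 − 0.000 = 1.000
(q -> s) <-> (q <-> q) = 1 − |0.703 − 1.000| = 1 − 0.297 = 0.703
~(p <-> p) <-> ((q -> s) <-> (q <-> q)) = 1 − |0.000 − 0.703| = 1 − 0.703 = 0.297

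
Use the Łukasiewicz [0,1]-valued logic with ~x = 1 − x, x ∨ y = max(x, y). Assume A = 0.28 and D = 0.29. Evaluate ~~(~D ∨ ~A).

0.72

~D = 1 − 0.29 = 0.71
~A = 1 − 0.28 = 0.72
~D ∨ ~A = max(0.71, 0.72) = 0.72
~(~D ∨ ~A) = 1 − 0.72 = 0.28
~~(~D ∨ ~A) = 1 − 0.28 = 0.72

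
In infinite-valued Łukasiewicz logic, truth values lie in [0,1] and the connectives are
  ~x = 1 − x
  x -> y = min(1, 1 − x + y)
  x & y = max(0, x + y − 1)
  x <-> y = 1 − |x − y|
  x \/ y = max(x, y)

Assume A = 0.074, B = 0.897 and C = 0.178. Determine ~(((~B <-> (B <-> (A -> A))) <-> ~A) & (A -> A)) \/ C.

~B = 1 − 0.897 = 0.103
A -> A = min(1, 1 − 0.074 + 0.074) = min(1, 1.000) = 1.000
B <-> (A -> A) = 1 − |0.897 − 1.000| = 1 − 0.103 = 0.897
~B <-> (B <-> (A -> A)) = 1 − |0.103 − 0.897| = 1 − 0.794 = 0.206
~A = 1 − 0.074 = 0.926
(~B <-> (B <-> (A -> A))) <-> ~A = 1 − |0.206 − 0.926| = 1 − 0.720 = 0.280
((~B <-> (B <-> (A -> A))) <-> ~A) & (A -> A) = max(0, 0.280 + 1.000 − 1) = max(0, 0.280) = 0.280
~(((~B <-> (B <-> (A -> A))) <-> ~A) & (A -> A)) = 1 − 0.280 = 0.720
~(((~B <-> (B <-> (A -> A))) <-> ~A) & (A -> A)) \/ C = max(0.720, 0.178) = 0.720

0.720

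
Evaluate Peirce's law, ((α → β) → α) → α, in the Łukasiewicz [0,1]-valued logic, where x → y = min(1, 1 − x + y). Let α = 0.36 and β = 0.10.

α → β = min(1, 1 − 0.36 + 0.10) = min(1, 0.74) = 0.74
(α → β) → α = min(1, 1 − 0.74 + 0.36) = min(1, 0.62) = 0.62
((α → β) → α) → α = min(1, 1 − 0.62 + 0.36) = min(1, 0.74) = 0.74
(The value 0.74 < 1 shows this instance is not satisfied; not a Ł∞-tautology in general.)

0.74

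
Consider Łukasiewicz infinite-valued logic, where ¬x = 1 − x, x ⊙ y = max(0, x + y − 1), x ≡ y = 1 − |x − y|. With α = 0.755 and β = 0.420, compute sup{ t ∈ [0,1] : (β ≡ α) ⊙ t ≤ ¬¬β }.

0.755

β ≡ α = 1 − |0.420 − 0.755| = 1 − 0.335 = 0.665
So the left factor is β ≡ α = 0.665.
¬β = 1 − 0.420 = 0.580
¬¬β = 1 − 0.580 = 0.420
So the right-hand bound is ¬¬β = 0.420.
The residuum of the Łukasiewicz t-norm gives the supremum: min(1, 1 − 0.665 + 0.420).
1 − 0.665 + 0.420 = 0.755, so t = min(1, 0.755) = 0.755.
Check: 0.665 ⊙ 0.755 = max(0, 0.420) = 0.420 ≤ 0.420.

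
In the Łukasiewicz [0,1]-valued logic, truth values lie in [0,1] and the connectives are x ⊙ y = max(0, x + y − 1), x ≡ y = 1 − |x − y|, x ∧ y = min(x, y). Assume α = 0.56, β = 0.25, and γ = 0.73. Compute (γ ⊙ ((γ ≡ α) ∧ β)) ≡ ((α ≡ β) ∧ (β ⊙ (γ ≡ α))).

0.92

γ ≡ α = 1 − |0.73 − 0.56| = 1 − 0.17 = 0.83
(γ ≡ α) ∧ β = min(0.83, 0.25) = 0.25
γ ⊙ ((γ ≡ α) ∧ β) = max(0, 0.73 + 0.25 − 1) = max(0, -0.02) = 0.00
α ≡ β = 1 − |0.56 − 0.25| = 1 − 0.31 = 0.69
β ⊙ (γ ≡ α) = max(0, 0.25 + 0.83 − 1) = max(0, 0.08) = 0.08
(α ≡ β) ∧ (β ⊙ (γ ≡ α)) = min(0.69, 0.08) = 0.08
(γ ⊙ ((γ ≡ α) ∧ β)) ≡ ((α ≡ β) ∧ (β ⊙ (γ ≡ α))) = 1 − |0.00 − 0.08| = 1 − 0.08 = 0.92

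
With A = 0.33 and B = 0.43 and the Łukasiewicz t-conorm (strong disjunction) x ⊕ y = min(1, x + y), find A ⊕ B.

0.76

A ⊕ B = min(1, 0.33 + 0.43) = min(1, 0.76) = 0.76
For comparison, the Gödel t-conorm max(x, y) would give 0.43.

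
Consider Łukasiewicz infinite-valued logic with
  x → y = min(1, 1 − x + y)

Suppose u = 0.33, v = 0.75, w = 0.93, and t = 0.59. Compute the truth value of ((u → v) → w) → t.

0.66

u → v = min(1, 1 − 0.33 + 0.75) = min(1, 1.42) = 1.00
(u → v) → w = min(1, 1 − 1.00 + 0.93) = min(1, 0.93) = 0.93
((u → v) → w) → t = min(1, 1 − 0.93 + 0.59) = min(1, 0.66) = 0.66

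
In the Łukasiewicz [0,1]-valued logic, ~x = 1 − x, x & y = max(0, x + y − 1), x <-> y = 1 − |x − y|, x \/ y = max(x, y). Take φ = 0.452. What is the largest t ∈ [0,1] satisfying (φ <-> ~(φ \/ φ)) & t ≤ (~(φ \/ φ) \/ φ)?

φ \/ φ = max(0.452, 0.452) = 0.452
~(φ \/ φ) = 1 − 0.452 = 0.548
φ <-> ~(φ \/ φ) = 1 − |0.452 − 0.548| = 1 − 0.096 = 0.904
So the left factor is φ <-> ~(φ \/ φ) = 0.904.
~(φ \/ φ) \/ φ = max(0.548, 0.452) = 0.548
So the right-hand bound is ~(φ \/ φ) \/ φ = 0.548.
The residuum of the Łukasiewicz t-norm gives the supremum: min(1, 1 − 0.904 + 0.548).
1 − 0.904 + 0.548 = 0.644, so t = min(1, 0.644) = 0.644.
Check: 0.904 & 0.644 = max(0, 0.548) = 0.548 ≤ 0.548.

0.644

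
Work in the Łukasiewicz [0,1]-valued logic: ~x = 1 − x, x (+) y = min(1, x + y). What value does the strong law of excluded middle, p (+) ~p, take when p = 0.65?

~p = 1 − 0.65 = 0.35
p (+) ~p = min(1, 0.65 + 0.35) = min(1, 1.00) = 1.00
(As expected: always 1 in Ł∞ since a ⊕ (1−a) = 1.)

1.00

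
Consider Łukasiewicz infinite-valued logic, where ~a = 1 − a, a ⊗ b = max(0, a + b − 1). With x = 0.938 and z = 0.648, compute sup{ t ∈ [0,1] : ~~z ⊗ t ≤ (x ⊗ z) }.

0.938

~z = 1 − 0.648 = 0.352
~~z = 1 − 0.352 = 0.648
So the left factor is ~~z = 0.648.
x ⊗ z = max(0, 0.938 + 0.648 − 1) = max(0, 0.586) = 0.586
So the right-hand bound is x ⊗ z = 0.586.
The residuum of the Łukasiewicz t-norm gives the supremum: min(1, 1 − 0.648 + 0.586).
1 − 0.648 + 0.586 = 0.938, so t = min(1, 0.938) = 0.938.
Check: 0.648 ⊗ 0.938 = max(0, 0.586) = 0.586 ≤ 0.586.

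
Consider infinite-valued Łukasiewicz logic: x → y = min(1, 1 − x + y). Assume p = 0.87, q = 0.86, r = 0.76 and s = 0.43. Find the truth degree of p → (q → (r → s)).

0.94

r → s = min(1, 1 − 0.76 + 0.43) = min(1, 0.67) = 0.67
q → (r → s) = min(1, 1 − 0.86 + 0.67) = min(1, 0.81) = 0.81
p → (q → (r → s)) = min(1, 1 − 0.87 + 0.81) = min(1, 0.94) = 0.94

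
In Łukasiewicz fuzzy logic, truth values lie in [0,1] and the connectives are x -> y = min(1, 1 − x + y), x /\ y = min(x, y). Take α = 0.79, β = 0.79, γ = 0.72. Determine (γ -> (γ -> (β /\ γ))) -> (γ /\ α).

0.72

β /\ γ = min(0.79, 0.72) = 0.72
γ -> (β /\ γ) = min(1, 1 − 0.72 + 0.72) = min(1, 1.00) = 1.00
γ -> (γ -> (β /\ γ)) = min(1, 1 − 0.72 + 1.00) = min(1, 1.28) = 1.00
γ /\ α = min(0.72, 0.79) = 0.72
(γ -> (γ -> (β /\ γ))) -> (γ /\ α) = min(1, 1 − 1.00 + 0.72) = min(1, 0.72) = 0.72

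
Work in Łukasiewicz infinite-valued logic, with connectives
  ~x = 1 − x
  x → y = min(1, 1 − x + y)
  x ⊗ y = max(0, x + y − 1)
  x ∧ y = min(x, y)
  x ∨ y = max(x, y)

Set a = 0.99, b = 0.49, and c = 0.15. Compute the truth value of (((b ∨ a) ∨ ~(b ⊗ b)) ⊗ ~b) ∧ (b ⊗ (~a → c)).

b ∨ a = max(0.49, 0.99) = 0.99
b ⊗ b = max(0, 0.49 + 0.49 − 1) = max(0, -0.02) = 0.00
~(b ⊗ b) = 1 − 0.00 = 1.00
(b ∨ a) ∨ ~(b ⊗ b) = max(0.99, 1.00) = 1.00
~b = 1 − 0.49 = 0.51
((b ∨ a) ∨ ~(b ⊗ b)) ⊗ ~b = max(0, 1.00 + 0.51 − 1) = max(0, 0.51) = 0.51
~a = 1 − 0.99 = 0.01
~a → c = min(1, 1 − 0.01 + 0.15) = min(1, 1.14) = 1.00
b ⊗ (~a → c) = max(0, 0.49 + 1.00 − 1) = max(0, 0.49) = 0.49
(((b ∨ a) ∨ ~(b ⊗ b)) ⊗ ~b) ∧ (b ⊗ (~a → c)) = min(0.51, 0.49) = 0.49

0.49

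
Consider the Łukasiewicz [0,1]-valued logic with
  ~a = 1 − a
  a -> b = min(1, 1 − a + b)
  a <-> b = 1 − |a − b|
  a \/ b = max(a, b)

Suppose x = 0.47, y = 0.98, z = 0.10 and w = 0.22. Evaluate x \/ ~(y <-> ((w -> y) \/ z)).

w -> y = min(1, 1 − 0.22 + 0.98) = min(1, 1.76) = 1.00
(w -> y) \/ z = max(1.00, 0.10) = 1.00
y <-> ((w -> y) \/ z) = 1 − |0.98 − 1.00| = 1 − 0.02 = 0.98
~(y <-> ((w -> y) \/ z)) = 1 − 0.98 = 0.02
x \/ ~(y <-> ((w -> y) \/ z)) = max(0.47, 0.02) = 0.47

0.47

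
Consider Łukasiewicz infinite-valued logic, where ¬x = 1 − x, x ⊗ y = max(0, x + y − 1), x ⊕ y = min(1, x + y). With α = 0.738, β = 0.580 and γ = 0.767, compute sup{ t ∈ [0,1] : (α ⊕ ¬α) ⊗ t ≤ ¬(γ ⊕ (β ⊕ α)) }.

¬α = 1 − 0.738 = 0.262
α ⊕ ¬α = min(1, 0.738 + 0.262) = min(1, 1.000) = 1.000
So the left factor is α ⊕ ¬α = 1.000.
β ⊕ α = min(1, 0.580 + 0.738) = min(1, 1.318) = 1.000
γ ⊕ (β ⊕ α) = min(1, 0.767 + 1.000) = min(1, 1.767) = 1.000
¬(γ ⊕ (β ⊕ α)) = 1 − 1.000 = 0.000
So the right-hand bound is ¬(γ ⊕ (β ⊕ α)) = 0.000.
The residuum of the Łukasiewicz t-norm gives the supremum: min(1, 1 − 1.000 + 0.000).
1 − 1.000 + 0.000 = 0.000, so t = min(1, 0.000) = 0.000.
Check: 1.000 ⊗ 0.000 = max(0, 0.000) = 0.000 ≤ 0.000.

0.000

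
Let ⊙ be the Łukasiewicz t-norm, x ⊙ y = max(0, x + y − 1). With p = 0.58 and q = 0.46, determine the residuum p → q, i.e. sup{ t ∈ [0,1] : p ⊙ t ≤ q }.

0.88

The residuum of the Łukasiewicz t-norm gives the supremum: min(1, 1 − 0.58 + 0.46).
1 − 0.58 + 0.46 = 0.88, so t = min(1, 0.88) = 0.88.
Check: 0.58 ⊙ 0.88 = max(0, 0.46) = 0.46 ≤ 0.46.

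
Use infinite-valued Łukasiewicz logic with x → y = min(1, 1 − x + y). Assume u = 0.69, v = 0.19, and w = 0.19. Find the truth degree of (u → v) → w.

u → v = min(1, 1 − 0.69 + 0.19) = min(1, 0.50) = 0.50
(u → v) → w = min(1, 1 − 0.50 + 0.19) = min(1, 0.69) = 0.69

0.69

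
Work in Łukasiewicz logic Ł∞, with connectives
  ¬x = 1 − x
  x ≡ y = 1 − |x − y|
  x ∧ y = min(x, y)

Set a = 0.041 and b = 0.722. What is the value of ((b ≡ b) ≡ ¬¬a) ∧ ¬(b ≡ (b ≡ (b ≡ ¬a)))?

0.041

b ≡ b = 1 − |0.722 − 0.722| = 1 − 0.000 = 1.000
¬a = 1 − 0.041 = 0.959
¬¬a = 1 − 0.959 = 0.041
(b ≡ b) ≡ ¬¬a = 1 − |1.000 − 0.041| = 1 − 0.959 = 0.041
b ≡ ¬a = 1 − |0.722 − 0.959| = 1 − 0.237 = 0.763
b ≡ (b ≡ ¬a) = 1 − |0.722 − 0.763| = 1 − 0.041 = 0.959
b ≡ (b ≡ (b ≡ ¬a)) = 1 − |0.722 − 0.959| = 1 − 0.237 = 0.763
¬(b ≡ (b ≡ (b ≡ ¬a))) = 1 − 0.763 = 0.237
((b ≡ b) ≡ ¬¬a) ∧ ¬(b ≡ (b ≡ (b ≡ ¬a))) = min(0.041, 0.237) = 0.041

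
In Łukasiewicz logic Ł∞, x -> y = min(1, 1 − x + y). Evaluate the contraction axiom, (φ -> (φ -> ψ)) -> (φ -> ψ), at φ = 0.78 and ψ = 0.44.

φ -> ψ = min(1, 1 − 0.78 + 0.44) = min(1, 0.66) = 0.66
φ -> (φ -> ψ) = min(1, 1 − 0.78 + 0.66) = min(1, 0.88) = 0.88
(φ -> (φ -> ψ)) -> (φ -> ψ) = min(1, 1 − 0.88 + 0.66) = min(1, 0.78) = 0.78
(The value 0.78 < 1 shows this instance is not satisfied; fails in Ł∞ (the t-norm is not idempotent).)

0.78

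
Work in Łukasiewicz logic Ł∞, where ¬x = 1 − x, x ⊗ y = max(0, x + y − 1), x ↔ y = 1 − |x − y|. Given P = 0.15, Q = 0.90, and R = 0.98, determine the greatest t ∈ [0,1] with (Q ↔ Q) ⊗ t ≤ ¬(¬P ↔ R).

Q ↔ Q = 1 − |0.90 − 0.90| = 1 − 0.00 = 1.00
So the left factor is Q ↔ Q = 1.00.
¬P = 1 − 0.15 = 0.85
¬P ↔ R = 1 − |0.85 − 0.98| = 1 − 0.13 = 0.87
¬(¬P ↔ R) = 1 − 0.87 = 0.13
So the right-hand bound is ¬(¬P ↔ R) = 0.13.
The residuum of the Łukasiewicz t-norm gives the supremum: min(1, 1 − 1.00 + 0.13).
1 − 1.00 + 0.13 = 0.13, so t = min(1, 0.13) = 0.13.
Check: 1.00 ⊗ 0.13 = max(0, 0.13) = 0.13 ≤ 0.13.

0.13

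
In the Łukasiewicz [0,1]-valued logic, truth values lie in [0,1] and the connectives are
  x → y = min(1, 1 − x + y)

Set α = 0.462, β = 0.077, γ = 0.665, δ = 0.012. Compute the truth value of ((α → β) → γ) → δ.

0.012

α → β = min(1, 1 − 0.462 + 0.077) = min(1, 0.615) = 0.615
(α → β) → γ = min(1, 1 − 0.615 + 0.665) = min(1, 1.050) = 1.000
((α → β) → γ) → δ = min(1, 1 − 1.000 + 0.012) = min(1, 0.012) = 0.012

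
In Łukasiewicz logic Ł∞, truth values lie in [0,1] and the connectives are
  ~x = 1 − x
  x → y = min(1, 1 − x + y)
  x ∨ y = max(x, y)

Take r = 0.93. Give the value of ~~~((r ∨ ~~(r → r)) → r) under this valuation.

r → r = min(1, 1 − 0.93 + 0.93) = min(1, 1.00) = 1.00
~(r → r) = 1 − 1.00 = 0.00
~~(r → r) = 1 − 0.00 = 1.00
r ∨ ~~(r → r) = max(0.93, 1.00) = 1.00
(r ∨ ~~(r → r)) → r = min(1, 1 − 1.00 + 0.93) = min(1, 0.93) = 0.93
~((r ∨ ~~(r → r)) → r) = 1 − 0.93 = 0.07
~~((r ∨ ~~(r → r)) → r) = 1 − 0.07 = 0.93
~~~((r ∨ ~~(r → r)) → r) = 1 − 0.93 = 0.07

0.07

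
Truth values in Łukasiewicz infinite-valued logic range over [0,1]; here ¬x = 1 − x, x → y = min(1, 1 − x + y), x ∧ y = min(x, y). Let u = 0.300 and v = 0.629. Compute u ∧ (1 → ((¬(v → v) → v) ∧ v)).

0.300

v → v = min(1, 1 − 0.629 + 0.629) = min(1, 1.000) = 1.000
¬(v → v) = 1 − 1.000 = 0.000
¬(v → v) → v = min(1, 1 − 0.000 + 0.629) = min(1, 1.629) = 1.000
(¬(v → v) → v) ∧ v = min(1.000, 0.629) = 0.629
1 → ((¬(v → v) → v) ∧ v) = min(1, 1 − 1.000 + 0.629) = min(1, 0.629) = 0.629
u ∧ (1 → ((¬(v → v) → v) ∧ v)) = min(0.300, 0.629) = 0.300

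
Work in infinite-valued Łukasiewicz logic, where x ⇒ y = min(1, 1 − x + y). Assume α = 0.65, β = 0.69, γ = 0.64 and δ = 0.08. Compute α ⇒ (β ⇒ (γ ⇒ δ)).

1.00

γ ⇒ δ = min(1, 1 − 0.64 + 0.08) = min(1, 0.44) = 0.44
β ⇒ (γ ⇒ δ) = min(1, 1 − 0.69 + 0.44) = min(1, 0.75) = 0.75
α ⇒ (β ⇒ (γ ⇒ δ)) = min(1, 1 − 0.65 + 0.75) = min(1, 1.10) = 1.00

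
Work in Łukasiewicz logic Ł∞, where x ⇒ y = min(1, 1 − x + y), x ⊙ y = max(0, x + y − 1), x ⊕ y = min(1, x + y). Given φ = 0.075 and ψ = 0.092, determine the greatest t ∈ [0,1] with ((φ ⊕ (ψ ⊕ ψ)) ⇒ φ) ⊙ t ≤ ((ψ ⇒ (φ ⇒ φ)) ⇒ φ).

0.259

ψ ⊕ ψ = min(1, 0.092 + 0.092) = min(1, 0.184) = 0.184
φ ⊕ (ψ ⊕ ψ) = min(1, 0.075 + 0.184) = min(1, 0.259) = 0.259
(φ ⊕ (ψ ⊕ ψ)) ⇒ φ = min(1, 1 − 0.259 + 0.075) = min(1, 0.816) = 0.816
So the left factor is (φ ⊕ (ψ ⊕ ψ)) ⇒ φ = 0.816.
φ ⇒ φ = min(1, 1 − 0.075 + 0.075) = min(1, 1.000) = 1.000
ψ ⇒ (φ ⇒ φ) = min(1, 1 − 0.092 + 1.000) = min(1, 1.908) = 1.000
(ψ ⇒ (φ ⇒ φ)) ⇒ φ = min(1, 1 − 1.000 + 0.075) = min(1, 0.075) = 0.075
So the right-hand bound is (ψ ⇒ (φ ⇒ φ)) ⇒ φ = 0.075.
The residuum of the Łukasiewicz t-norm gives the supremum: min(1, 1 − 0.816 + 0.075).
1 − 0.816 + 0.075 = 0.259, so t = min(1, 0.259) = 0.259.
Check: 0.816 ⊙ 0.259 = max(0, 0.075) = 0.075 ≤ 0.075.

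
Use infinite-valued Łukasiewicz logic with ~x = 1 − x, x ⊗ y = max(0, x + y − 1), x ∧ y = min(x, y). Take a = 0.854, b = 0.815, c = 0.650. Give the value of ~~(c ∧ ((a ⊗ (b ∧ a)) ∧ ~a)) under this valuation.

0.146

b ∧ a = min(0.815, 0.854) = 0.815
a ⊗ (b ∧ a) = max(0, 0.854 + 0.815 − 1) = max(0, 0.669) = 0.669
~a = 1 − 0.854 = 0.146
(a ⊗ (b ∧ a)) ∧ ~a = min(0.669, 0.146) = 0.146
c ∧ ((a ⊗ (b ∧ a)) ∧ ~a) = min(0.650, 0.146) = 0.146
~(c ∧ ((a ⊗ (b ∧ a)) ∧ ~a)) = 1 − 0.146 = 0.854
~~(c ∧ ((a ⊗ (b ∧ a)) ∧ ~a)) = 1 − 0.854 = 0.146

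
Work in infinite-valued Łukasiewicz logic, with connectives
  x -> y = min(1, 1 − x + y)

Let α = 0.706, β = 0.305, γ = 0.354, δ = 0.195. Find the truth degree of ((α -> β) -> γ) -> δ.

α -> β = min(1, 1 − 0.706 + 0.305) = min(1, 0.599) = 0.599
(α -> β) -> γ = min(1, 1 − 0.599 + 0.354) = min(1, 0.755) = 0.755
((α -> β) -> γ) -> δ = min(1, 1 − 0.755 + 0.195) = min(1, 0.440) = 0.440

0.440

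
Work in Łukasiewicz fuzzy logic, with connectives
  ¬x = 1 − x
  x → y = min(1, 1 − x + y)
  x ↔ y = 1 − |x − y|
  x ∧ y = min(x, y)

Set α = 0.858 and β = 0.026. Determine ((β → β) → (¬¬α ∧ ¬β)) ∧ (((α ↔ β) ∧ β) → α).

0.858

β → β = min(1, 1 − 0.026 + 0.026) = min(1, 1.000) = 1.000
¬α = 1 − 0.858 = 0.142
¬¬α = 1 − 0.142 = 0.858
¬β = 1 − 0.026 = 0.974
¬¬α ∧ ¬β = min(0.858, 0.974) = 0.858
(β → β) → (¬¬α ∧ ¬β) = min(1, 1 − 1.000 + 0.858) = min(1, 0.858) = 0.858
α ↔ β = 1 − |0.858 − 0.026| = 1 − 0.832 = 0.168
(α ↔ β) ∧ β = min(0.168, 0.026) = 0.026
((α ↔ β) ∧ β) → α = min(1, 1 − 0.026 + 0.858) = min(1, 1.832) = 1.000
((β → β) → (¬¬α ∧ ¬β)) ∧ (((α ↔ β) ∧ β) → α) = min(0.858, 1.000) = 0.858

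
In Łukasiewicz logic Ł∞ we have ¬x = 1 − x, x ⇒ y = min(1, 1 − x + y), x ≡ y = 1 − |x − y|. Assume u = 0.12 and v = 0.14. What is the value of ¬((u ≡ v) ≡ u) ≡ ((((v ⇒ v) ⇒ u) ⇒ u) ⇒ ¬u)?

u ≡ v = 1 − |0.12 − 0.14| = 1 − 0.02 = 0.98
(u ≡ v) ≡ u = 1 − |0.98 − 0.12| = 1 − 0.86 = 0.14
¬((u ≡ v) ≡ u) = 1 − 0.14 = 0.86
v ⇒ v = min(1, 1 − 0.14 + 0.14) = min(1, 1.00) = 1.00
(v ⇒ v) ⇒ u = min(1, 1 − 1.00 + 0.12) = min(1, 0.12) = 0.12
((v ⇒ v) ⇒ u) ⇒ u = min(1, 1 − 0.12 + 0.12) = min(1, 1.00) = 1.00
¬u = 1 − 0.12 = 0.88
(((v ⇒ v) ⇒ u) ⇒ u) ⇒ ¬u = min(1, 1 − 1.00 + 0.88) = min(1, 0.88) = 0.88
¬((u ≡ v) ≡ u) ≡ ((((v ⇒ v) ⇒ u) ⇒ u) ⇒ ¬u) = 1 − |0.86 − 0.88| = 1 − 0.02 = 0.98

0.98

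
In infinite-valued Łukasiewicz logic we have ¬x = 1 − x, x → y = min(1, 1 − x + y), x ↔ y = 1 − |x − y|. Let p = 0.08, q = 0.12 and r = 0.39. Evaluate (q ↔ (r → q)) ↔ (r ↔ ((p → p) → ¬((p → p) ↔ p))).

0.92

r → q = min(1, 1 − 0.39 + 0.12) = min(1, 0.73) = 0.73
q ↔ (r → q) = 1 − |0.12 − 0.73| = 1 − 0.61 = 0.39
p → p = min(1, 1 − 0.08 + 0.08) = min(1, 1.00) = 1.00
(p → p) ↔ p = 1 − |1.00 − 0.08| = 1 − 0.92 = 0.08
¬((p → p) ↔ p) = 1 − 0.08 = 0.92
(p → p) → ¬((p → p) ↔ p) = min(1, 1 − 1.00 + 0.92) = min(1, 0.92) = 0.92
r ↔ ((p → p) → ¬((p → p) ↔ p)) = 1 − |0.39 − 0.92| = 1 − 0.53 = 0.47
(q ↔ (r → q)) ↔ (r ↔ ((p → p) → ¬((p → p) ↔ p))) = 1 − |0.39 − 0.47| = 1 − 0.08 = 0.92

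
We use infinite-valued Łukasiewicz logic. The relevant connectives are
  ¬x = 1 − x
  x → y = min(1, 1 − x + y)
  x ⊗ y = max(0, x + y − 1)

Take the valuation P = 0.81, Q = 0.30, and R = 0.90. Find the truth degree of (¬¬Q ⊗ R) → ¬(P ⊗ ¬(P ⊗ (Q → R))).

¬Q = 1 − 0.30 = 0.70
¬¬Q = 1 − 0.70 = 0.30
¬¬Q ⊗ R = max(0, 0.30 + 0.90 − 1) = max(0, 0.20) = 0.20
Q → R = min(1, 1 − 0.30 + 0.90) = min(1, 1.60) = 1.00
P ⊗ (Q → R) = max(0, 0.81 + 1.00 − 1) = max(0, 0.81) = 0.81
¬(P ⊗ (Q → R)) = 1 − 0.81 = 0.19
P ⊗ ¬(P ⊗ (Q → R)) = max(0, 0.81 + 0.19 − 1) = max(0, 0.00) = 0.00
¬(P ⊗ ¬(P ⊗ (Q → R))) = 1 − 0.00 = 1.00
(¬¬Q ⊗ R) → ¬(P ⊗ ¬(P ⊗ (Q → R))) = min(1, 1 − 0.20 + 1.00) = min(1, 1.80) = 1.00

1.00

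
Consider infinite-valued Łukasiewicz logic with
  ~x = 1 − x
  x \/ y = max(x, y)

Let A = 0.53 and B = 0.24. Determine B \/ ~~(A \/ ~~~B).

0.76

~B = 1 − 0.24 = 0.76
~~B = 1 − 0.76 = 0.24
~~~B = 1 − 0.24 = 0.76
A \/ ~~~B = max(0.53, 0.76) = 0.76
~(A \/ ~~~B) = 1 − 0.76 = 0.24
~~(A \/ ~~~B) = 1 − 0.24 = 0.76
B \/ ~~(A \/ ~~~B) = max(0.24, 0.76) = 0.76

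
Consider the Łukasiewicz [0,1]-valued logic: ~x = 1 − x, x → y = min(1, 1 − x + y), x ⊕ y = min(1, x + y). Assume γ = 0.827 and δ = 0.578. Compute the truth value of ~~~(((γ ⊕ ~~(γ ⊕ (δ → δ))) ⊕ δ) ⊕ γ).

0.000

δ → δ = min(1, 1 − 0.578 + 0.578) = min(1, 1.000) = 1.000
γ ⊕ (δ → δ) = min(1, 0.827 + 1.000) = min(1, 1.827) = 1.000
~(γ ⊕ (δ → δ)) = 1 − 1.000 = 0.000
~~(γ ⊕ (δ → δ)) = 1 − 0.000 = 1.000
γ ⊕ ~~(γ ⊕ (δ → δ)) = min(1, 0.827 + 1.000) = min(1, 1.827) = 1.000
(γ ⊕ ~~(γ ⊕ (δ → δ))) ⊕ δ = min(1, 1.000 + 0.578) = min(1, 1.578) = 1.000
((γ ⊕ ~~(γ ⊕ (δ → δ))) ⊕ δ) ⊕ γ = min(1, 1.000 + 0.827) = min(1, 1.827) = 1.000
~(((γ ⊕ ~~(γ ⊕ (δ → δ))) ⊕ δ) ⊕ γ) = 1 − 1.000 = 0.000
~~(((γ ⊕ ~~(γ ⊕ (δ → δ))) ⊕ δ) ⊕ γ) = 1 − 0.000 = 1.000
~~~(((γ ⊕ ~~(γ ⊕ (δ → δ))) ⊕ δ) ⊕ γ) = 1 − 1.000 = 0.000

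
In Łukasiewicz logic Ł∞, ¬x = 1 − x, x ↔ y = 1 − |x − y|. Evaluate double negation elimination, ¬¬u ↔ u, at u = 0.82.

1.00

¬u = 1 − 0.82 = 0.18
¬¬u = 1 − 0.18 = 0.82
¬¬u ↔ u = 1 − |0.82 − 0.82| = 1 − 0.00 = 1.00
(As expected: always 1 in Ł∞ since negation is involutive.)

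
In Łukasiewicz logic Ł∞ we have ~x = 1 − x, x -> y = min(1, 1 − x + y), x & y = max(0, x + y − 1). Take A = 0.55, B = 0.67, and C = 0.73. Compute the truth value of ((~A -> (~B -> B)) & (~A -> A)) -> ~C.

0.27

~A = 1 − 0.55 = 0.45
~B = 1 − 0.67 = 0.33
~B -> B = min(1, 1 − 0.33 + 0.67) = min(1, 1.34) = 1.00
~A -> (~B -> B) = min(1, 1 − 0.45 + 1.00) = min(1, 1.55) = 1.00
~A -> A = min(1, 1 − 0.45 + 0.55) = min(1, 1.10) = 1.00
(~A -> (~B -> B)) & (~A -> A) = max(0, 1.00 + 1.00 − 1) = max(0, 1.00) = 1.00
~C = 1 − 0.73 = 0.27
((~A -> (~B -> B)) & (~A -> A)) -> ~C = min(1, 1 − 1.00 + 0.27) = min(1, 0.27) = 0.27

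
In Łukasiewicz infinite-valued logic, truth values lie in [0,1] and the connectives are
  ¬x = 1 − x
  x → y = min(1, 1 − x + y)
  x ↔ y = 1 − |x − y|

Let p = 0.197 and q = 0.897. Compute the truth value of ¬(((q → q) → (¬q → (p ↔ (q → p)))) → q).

0.103

q → q = min(1, 1 − 0.897 + 0.897) = min(1, 1.000) = 1.000
¬q = 1 − 0.897 = 0.103
q → p = min(1, 1 − 0.897 + 0.197) = min(1, 0.300) = 0.300
p ↔ (q → p) = 1 − |0.197 − 0.300| = 1 − 0.103 = 0.897
¬q → (p ↔ (q → p)) = min(1, 1 − 0.103 + 0.897) = min(1, 1.794) = 1.000
(q → q) → (¬q → (p ↔ (q → p))) = min(1, 1 − 1.000 + 1.000) = min(1, 1.000) = 1.000
((q → q) → (¬q → (p ↔ (q → p)))) → q = min(1, 1 − 1.000 + 0.897) = min(1, 0.897) = 0.897
¬(((q → q) → (¬q → (p ↔ (q → p)))) → q) = 1 − 0.897 = 0.103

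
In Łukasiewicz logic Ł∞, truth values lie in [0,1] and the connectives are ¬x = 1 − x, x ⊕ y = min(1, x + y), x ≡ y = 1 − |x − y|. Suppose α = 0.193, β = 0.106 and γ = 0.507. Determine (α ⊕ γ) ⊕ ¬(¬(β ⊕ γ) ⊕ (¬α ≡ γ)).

0.700

α ⊕ γ = min(1, 0.193 + 0.507) = min(1, 0.700) = 0.700
β ⊕ γ = min(1, 0.106 + 0.507) = min(1, 0.613) = 0.613
¬(β ⊕ γ) = 1 − 0.613 = 0.387
¬α = 1 − 0.193 = 0.807
¬α ≡ γ = 1 − |0.807 − 0.507| = 1 − 0.300 = 0.700
¬(β ⊕ γ) ⊕ (¬α ≡ γ) = min(1, 0.387 + 0.700) = min(1, 1.087) = 1.000
¬(¬(β ⊕ γ) ⊕ (¬α ≡ γ)) = 1 − 1.000 = 0.000
(α ⊕ γ) ⊕ ¬(¬(β ⊕ γ) ⊕ (¬α ≡ γ)) = min(1, 0.700 + 0.000) = min(1, 0.700) = 0.700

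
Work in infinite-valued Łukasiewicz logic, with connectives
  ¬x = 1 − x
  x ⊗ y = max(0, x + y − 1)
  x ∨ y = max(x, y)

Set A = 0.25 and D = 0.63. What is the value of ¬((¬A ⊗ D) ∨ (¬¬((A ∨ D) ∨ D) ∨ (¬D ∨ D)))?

¬A = 1 − 0.25 = 0.75
¬A ⊗ D = max(0, 0.75 + 0.63 − 1) = max(0, 0.38) = 0.38
A ∨ D = max(0.25, 0.63) = 0.63
(A ∨ D) ∨ D = max(0.63, 0.63) = 0.63
¬((A ∨ D) ∨ D) = 1 − 0.63 = 0.37
¬¬((A ∨ D) ∨ D) = 1 − 0.37 = 0.63
¬D = 1 − 0.63 = 0.37
¬D ∨ D = max(0.37, 0.63) = 0.63
¬¬((A ∨ D) ∨ D) ∨ (¬D ∨ D) = max(0.63, 0.63) = 0.63
(¬A ⊗ D) ∨ (¬¬((A ∨ D) ∨ D) ∨ (¬D ∨ D)) = max(0.38, 0.63) = 0.63
¬((¬A ⊗ D) ∨ (¬¬((A ∨ D) ∨ D) ∨ (¬D ∨ D))) = 1 − 0.63 = 0.37

0.37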